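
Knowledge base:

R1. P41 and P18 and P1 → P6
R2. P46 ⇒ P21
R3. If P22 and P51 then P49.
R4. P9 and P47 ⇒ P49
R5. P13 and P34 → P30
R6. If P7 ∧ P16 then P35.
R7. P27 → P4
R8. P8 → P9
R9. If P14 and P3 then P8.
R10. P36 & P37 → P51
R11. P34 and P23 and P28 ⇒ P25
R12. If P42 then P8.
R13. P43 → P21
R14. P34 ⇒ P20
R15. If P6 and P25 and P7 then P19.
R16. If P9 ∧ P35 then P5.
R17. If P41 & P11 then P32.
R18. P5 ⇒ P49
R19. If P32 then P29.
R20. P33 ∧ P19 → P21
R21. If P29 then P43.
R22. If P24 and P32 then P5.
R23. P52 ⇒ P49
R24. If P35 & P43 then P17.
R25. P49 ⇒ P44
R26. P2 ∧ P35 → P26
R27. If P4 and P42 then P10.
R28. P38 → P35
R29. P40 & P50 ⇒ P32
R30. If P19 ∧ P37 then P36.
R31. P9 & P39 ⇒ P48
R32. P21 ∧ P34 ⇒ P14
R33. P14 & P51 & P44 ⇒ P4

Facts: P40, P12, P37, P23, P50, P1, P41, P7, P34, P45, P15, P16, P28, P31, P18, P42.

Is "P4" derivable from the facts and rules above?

P6  (by R1: P41, P18, P1)
P35  (by R6: P7, P16)
P25  (by R11: P34, P23, P28)
P8  (by R12: P42)
P19  (by R15: P6, P25, P7)
P32  (by R29: P40, P50)
P36  (by R30: P19, P37)
P9  (by R8: P8)
P51  (by R10: P36, P37)
P5  (by R16: P9, P35)
P49  (by R18: P5)
P29  (by R19: P32)
P43  (by R21: P29)
P44  (by R25: P49)
P21  (by R13: P43)
P14  (by R32: P21, P34)
P4  (by R33: P14, P51, P44)

Yes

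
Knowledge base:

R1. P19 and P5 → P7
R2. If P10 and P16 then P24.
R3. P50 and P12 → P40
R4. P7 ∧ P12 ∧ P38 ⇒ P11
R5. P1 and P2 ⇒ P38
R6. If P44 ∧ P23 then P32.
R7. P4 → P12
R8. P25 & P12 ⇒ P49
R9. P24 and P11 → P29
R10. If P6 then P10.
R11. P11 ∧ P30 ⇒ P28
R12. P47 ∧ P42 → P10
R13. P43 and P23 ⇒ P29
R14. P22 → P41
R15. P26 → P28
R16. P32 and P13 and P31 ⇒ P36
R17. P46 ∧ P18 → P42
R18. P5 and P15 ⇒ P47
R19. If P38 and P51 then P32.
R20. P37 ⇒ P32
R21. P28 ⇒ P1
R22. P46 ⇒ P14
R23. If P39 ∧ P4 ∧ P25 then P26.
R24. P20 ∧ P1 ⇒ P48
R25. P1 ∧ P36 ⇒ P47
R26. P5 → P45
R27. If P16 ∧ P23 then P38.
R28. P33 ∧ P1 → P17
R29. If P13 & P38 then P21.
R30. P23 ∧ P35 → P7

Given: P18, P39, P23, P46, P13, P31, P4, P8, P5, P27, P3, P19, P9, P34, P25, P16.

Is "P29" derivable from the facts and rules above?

No

Forward chaining from the given facts derives: P7, P12, P49, P42, P14, P26, P45, P38, P21, P11, P28, P1.
Rules concluding P29: R9 needs P24; R13 needs P43 — none of these are established.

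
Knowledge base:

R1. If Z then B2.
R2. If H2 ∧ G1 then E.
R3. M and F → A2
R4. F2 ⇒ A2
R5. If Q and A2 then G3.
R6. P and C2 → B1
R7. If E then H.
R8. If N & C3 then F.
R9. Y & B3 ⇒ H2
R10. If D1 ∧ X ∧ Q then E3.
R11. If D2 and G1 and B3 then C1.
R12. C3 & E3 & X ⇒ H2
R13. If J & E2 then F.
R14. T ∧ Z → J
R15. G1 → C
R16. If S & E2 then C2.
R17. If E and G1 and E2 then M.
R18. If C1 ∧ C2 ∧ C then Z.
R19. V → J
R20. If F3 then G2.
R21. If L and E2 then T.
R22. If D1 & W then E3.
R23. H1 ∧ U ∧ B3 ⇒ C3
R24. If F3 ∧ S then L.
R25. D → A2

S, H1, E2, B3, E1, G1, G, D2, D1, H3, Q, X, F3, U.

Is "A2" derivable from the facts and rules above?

E3  (by R10: D1, X, Q)
C1  (by R11: D2, G1, B3)
C  (by R15: G1)
C2  (by R16: S, E2)
Z  (by R18: C1, C2, C)
C3  (by R23: H1, U, B3)
L  (by R24: F3, S)
H2  (by R12: C3, E3, X)
T  (by R21: L, E2)
E  (by R2: H2, G1)
J  (by R14: T, Z)
M  (by R17: E, G1, E2)
F  (by R13: J, E2)
A2  (by R3: M, F)

Yes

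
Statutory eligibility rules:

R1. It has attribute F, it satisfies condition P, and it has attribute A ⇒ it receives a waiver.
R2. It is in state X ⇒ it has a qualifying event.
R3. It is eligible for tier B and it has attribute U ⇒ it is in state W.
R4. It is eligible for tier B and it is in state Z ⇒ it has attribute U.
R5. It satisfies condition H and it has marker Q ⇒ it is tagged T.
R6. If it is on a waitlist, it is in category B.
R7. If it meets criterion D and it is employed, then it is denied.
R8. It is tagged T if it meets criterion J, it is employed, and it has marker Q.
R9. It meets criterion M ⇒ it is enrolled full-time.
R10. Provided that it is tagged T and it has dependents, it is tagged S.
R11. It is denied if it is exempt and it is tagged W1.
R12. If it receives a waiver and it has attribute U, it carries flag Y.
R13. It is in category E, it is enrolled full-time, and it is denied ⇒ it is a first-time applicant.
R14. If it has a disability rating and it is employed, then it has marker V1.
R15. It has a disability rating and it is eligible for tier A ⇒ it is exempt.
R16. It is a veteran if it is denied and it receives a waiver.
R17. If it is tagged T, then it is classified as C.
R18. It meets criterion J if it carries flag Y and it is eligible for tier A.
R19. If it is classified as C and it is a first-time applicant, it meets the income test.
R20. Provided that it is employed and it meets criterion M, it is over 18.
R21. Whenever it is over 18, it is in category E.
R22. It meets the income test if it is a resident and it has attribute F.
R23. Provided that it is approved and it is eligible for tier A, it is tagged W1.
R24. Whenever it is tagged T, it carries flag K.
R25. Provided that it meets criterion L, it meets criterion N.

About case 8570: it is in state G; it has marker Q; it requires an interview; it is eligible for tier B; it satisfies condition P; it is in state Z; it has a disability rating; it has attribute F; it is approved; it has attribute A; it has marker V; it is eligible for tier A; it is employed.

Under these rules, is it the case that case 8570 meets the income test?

No

Forward chaining from the given facts derives: receives a waiver, has attribute U, carries flag Y, has marker V1, is exempt, meets criterion J, is tagged W1, is in state W, is tagged T, is denied, is a veteran, is classified as C, carries flag K.
Rules concluding "it meets the income test": R19 needs "it is a first-time applicant"; R22 needs "it is a resident" — none of these are established.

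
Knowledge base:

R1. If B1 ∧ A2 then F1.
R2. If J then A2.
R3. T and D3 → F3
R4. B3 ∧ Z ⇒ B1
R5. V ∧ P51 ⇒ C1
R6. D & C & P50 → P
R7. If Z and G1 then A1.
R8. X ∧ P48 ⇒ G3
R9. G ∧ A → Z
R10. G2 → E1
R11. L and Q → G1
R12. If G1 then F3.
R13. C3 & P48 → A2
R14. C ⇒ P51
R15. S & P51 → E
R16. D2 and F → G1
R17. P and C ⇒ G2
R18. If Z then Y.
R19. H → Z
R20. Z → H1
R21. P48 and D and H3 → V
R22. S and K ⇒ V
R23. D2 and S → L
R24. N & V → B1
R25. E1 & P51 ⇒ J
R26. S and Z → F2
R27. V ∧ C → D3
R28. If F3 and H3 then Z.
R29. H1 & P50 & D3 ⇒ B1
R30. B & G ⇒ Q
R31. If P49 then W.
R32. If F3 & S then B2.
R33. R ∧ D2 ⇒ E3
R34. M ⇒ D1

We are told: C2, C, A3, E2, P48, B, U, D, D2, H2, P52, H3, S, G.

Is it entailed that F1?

No

Forward chaining from the given facts derives: P51, E, V, L, D3, Q, C1, G1, F3, Z, B2, A1, Y, H1, F2.
The only rule concluding F1 is R1, which needs B1; that is never established.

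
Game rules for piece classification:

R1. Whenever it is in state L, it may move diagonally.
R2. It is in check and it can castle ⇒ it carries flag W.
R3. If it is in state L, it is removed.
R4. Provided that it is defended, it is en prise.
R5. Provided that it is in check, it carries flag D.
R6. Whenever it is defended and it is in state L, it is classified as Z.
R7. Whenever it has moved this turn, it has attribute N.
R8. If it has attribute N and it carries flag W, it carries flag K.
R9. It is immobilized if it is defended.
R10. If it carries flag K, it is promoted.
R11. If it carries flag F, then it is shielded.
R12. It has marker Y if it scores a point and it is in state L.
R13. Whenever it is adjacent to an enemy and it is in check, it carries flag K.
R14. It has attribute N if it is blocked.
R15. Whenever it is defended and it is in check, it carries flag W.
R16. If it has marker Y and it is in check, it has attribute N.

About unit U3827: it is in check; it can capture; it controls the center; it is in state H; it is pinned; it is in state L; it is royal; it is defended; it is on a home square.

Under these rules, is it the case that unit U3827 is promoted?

Forward chaining from the given facts derives: may move diagonally, is removed, is en prise, carries flag D, is classified as Z, is immobilized, carries flag W.
The only rule concluding "it is promoted" is R10, which needs "it carries flag K"; that is never established.

No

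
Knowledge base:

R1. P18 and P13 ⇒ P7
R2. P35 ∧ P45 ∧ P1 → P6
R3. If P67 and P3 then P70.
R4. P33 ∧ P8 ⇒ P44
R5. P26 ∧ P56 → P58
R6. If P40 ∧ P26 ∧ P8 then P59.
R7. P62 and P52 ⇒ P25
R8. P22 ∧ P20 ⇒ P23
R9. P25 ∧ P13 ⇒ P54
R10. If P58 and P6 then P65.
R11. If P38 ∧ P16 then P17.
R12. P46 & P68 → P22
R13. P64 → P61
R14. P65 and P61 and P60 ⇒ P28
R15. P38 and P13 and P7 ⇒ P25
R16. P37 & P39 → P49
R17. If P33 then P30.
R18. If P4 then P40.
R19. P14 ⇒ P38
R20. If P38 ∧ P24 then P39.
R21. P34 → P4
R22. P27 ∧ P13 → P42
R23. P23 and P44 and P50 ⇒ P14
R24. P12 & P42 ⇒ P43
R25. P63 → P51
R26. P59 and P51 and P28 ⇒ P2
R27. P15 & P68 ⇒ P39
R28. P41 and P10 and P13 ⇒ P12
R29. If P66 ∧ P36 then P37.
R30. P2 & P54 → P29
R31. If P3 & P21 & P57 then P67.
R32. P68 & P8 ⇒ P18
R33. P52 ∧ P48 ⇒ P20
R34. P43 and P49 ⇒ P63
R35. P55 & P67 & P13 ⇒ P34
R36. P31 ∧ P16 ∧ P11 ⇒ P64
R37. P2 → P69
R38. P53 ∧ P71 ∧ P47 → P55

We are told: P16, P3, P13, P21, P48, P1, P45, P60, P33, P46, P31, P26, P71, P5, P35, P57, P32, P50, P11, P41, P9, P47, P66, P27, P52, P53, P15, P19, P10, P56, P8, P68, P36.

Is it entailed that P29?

Yes

P6  (by R2: P35, P45, P1)
P44  (by R4: P33, P8)
P58  (by R5: P26, P56)
P65  (by R10: P58, P6)
P22  (by R12: P46, P68)
P42  (by R22: P27, P13)
P39  (by R27: P15, P68)
P12  (by R28: P41, P10, P13)
P37  (by R29: P66, P36)
P67  (by R31: P3, P21, P57)
P18  (by R32: P68, P8)
P20  (by R33: P52, P48)
P64  (by R36: P31, P16, P11)
P55  (by R38: P53, P71, P47)
P7  (by R1: P18, P13)
P23  (by R8: P22, P20)
P61  (by R13: P64)
P28  (by R14: P65, P61, P60)
P49  (by R16: P37, P39)
P14  (by R23: P23, P44, P50)
P43  (by R24: P12, P42)
P63  (by R34: P43, P49)
P34  (by R35: P55, P67, P13)
P38  (by R19: P14)
P4  (by R21: P34)
P51  (by R25: P63)
P25  (by R15: P38, P13, P7)
P40  (by R18: P4)
P59  (by R6: P40, P26, P8)
P54  (by R9: P25, P13)
P2  (by R26: P59, P51, P28)
P29  (by R30: P2, P54)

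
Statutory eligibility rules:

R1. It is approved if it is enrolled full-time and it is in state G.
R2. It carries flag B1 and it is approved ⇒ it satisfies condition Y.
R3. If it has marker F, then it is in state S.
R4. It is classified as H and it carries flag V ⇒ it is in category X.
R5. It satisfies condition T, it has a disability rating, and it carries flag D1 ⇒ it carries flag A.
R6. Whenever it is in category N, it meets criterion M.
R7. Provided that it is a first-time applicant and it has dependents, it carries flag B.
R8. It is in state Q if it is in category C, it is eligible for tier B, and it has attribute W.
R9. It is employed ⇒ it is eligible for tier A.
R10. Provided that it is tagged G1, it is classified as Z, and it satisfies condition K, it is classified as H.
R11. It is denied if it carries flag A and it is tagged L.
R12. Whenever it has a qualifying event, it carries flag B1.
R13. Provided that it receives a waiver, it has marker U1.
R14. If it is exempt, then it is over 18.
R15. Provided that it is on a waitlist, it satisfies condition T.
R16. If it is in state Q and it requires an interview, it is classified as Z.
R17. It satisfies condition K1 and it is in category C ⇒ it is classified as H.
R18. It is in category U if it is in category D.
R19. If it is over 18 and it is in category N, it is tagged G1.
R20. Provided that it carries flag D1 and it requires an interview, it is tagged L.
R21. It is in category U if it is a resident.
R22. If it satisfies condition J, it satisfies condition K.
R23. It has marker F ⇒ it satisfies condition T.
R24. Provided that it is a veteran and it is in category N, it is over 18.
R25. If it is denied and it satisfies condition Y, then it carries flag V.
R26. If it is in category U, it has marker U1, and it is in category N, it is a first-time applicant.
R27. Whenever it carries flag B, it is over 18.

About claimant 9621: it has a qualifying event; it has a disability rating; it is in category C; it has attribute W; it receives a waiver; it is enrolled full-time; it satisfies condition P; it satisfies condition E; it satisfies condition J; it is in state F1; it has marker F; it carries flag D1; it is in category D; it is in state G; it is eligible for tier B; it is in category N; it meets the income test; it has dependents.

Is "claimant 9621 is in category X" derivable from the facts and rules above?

No

Forward chaining from the given facts derives: is approved, is in state S, meets criterion M, is in state Q, carries flag B1, has marker U1, is in category U, satisfies condition K, satisfies condition T, is a first-time applicant, satisfies condition Y, carries flag A, carries flag B, is over 18, is tagged G1.
The only rule concluding "it is in category X" is R4, which needs "it is classified as H"; that is never established.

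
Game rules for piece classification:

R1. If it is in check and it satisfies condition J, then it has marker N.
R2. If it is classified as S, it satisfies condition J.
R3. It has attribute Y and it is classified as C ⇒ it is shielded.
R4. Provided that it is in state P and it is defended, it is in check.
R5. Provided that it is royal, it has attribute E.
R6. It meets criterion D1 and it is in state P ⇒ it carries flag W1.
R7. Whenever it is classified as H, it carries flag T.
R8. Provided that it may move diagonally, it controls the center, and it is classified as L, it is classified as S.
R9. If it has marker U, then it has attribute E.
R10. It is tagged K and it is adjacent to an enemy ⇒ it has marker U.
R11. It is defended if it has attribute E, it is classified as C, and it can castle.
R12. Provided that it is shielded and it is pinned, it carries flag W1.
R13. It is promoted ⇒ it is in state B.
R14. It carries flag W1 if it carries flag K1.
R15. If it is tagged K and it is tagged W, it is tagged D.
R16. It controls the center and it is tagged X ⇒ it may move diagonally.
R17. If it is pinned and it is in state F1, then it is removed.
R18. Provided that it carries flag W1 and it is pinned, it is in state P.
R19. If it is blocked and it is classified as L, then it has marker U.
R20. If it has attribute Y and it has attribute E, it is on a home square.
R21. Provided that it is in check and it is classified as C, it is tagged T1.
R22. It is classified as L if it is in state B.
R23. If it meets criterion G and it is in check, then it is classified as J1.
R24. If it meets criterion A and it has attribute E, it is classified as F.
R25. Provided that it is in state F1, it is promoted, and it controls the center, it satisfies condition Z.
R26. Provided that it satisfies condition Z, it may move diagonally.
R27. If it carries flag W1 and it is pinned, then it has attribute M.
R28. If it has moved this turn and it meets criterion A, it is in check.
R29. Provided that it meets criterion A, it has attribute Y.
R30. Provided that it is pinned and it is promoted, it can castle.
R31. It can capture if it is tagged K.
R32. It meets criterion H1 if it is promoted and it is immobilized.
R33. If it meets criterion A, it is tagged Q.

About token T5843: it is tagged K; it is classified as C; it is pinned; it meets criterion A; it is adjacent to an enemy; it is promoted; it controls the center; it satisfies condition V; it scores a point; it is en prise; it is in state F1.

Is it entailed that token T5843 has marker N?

By R10 (it is tagged K, it is adjacent to an enemy): it has marker U.
By R13 (it is promoted): it is in state B.
By R22 (it is in state B): it is classified as L.
By R25 (it is in state F1, it is promoted, it controls the center): it satisfies condition Z.
By R26 (it satisfies condition Z): it may move diagonally.
By R29 (it meets criterion A): it has attribute Y.
By R30 (it is pinned, it is promoted): it can castle.
By R3 (it has attribute Y, it is classified as C): it is shielded.
By R8 (it may move diagonally, it controls the center, it is classified as L): it is classified as S.
By R9 (it has marker U): it has attribute E.
By R11 (it has attribute E, it is classified as C, it can castle): it is defended.
By R12 (it is shielded, it is pinned): it carries flag W1.
By R18 (it carries flag W1, it is pinned): it is in state P.
By R2 (it is classified as S): it satisfies condition J.
By R4 (it is in state P, it is defended): it is in check.
By R1 (it is in check, it satisfies condition J): it has marker N.

Yes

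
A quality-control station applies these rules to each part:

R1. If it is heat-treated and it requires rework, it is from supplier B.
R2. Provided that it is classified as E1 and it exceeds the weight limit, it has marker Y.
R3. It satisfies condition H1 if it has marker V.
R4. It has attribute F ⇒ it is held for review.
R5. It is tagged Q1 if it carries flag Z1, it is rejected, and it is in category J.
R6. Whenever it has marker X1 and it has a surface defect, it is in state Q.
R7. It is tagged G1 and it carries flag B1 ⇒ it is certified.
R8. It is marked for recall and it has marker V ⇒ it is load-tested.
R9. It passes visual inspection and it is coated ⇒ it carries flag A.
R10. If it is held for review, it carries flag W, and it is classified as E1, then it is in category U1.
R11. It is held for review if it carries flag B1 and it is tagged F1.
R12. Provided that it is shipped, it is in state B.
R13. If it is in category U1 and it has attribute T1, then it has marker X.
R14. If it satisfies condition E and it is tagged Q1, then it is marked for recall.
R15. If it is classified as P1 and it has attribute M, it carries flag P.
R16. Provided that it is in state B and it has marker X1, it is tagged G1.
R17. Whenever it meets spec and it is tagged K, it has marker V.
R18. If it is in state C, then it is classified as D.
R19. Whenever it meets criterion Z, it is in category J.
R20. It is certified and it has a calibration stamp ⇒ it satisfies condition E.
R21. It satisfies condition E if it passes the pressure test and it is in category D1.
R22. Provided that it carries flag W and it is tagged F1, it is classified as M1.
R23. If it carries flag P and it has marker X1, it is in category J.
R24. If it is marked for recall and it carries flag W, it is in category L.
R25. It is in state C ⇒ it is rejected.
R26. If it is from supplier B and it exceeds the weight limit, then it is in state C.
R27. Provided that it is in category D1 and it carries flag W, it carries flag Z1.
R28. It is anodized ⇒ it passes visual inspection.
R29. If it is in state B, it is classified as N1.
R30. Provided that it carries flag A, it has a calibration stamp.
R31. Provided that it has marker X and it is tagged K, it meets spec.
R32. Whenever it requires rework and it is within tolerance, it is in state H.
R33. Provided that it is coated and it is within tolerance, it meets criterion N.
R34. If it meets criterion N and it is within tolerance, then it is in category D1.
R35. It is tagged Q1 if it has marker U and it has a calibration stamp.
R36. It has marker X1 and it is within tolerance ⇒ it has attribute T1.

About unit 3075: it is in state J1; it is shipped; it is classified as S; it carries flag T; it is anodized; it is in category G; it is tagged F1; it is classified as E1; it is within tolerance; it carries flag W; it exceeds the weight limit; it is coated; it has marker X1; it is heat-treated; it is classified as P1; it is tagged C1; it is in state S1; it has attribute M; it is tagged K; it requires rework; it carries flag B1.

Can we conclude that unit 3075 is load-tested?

Yes

By R1 (it is heat-treated, it requires rework): it is from supplier B.
By R11 (it carries flag B1, it is tagged F1): it is held for review.
By R12 (it is shipped): it is in state B.
By R15 (it is classified as P1, it has attribute M): it carries flag P.
By R16 (it is in state B, it has marker X1): it is tagged G1.
By R23 (it carries flag P, it has marker X1): it is in category J.
By R26 (it is from supplier B, it exceeds the weight limit): it is in state C.
By R28 (it is anodized): it passes visual inspection.
By R33 (it is coated, it is within tolerance): it meets criterion N.
By R34 (it meets criterion N, it is within tolerance): it is in category D1.
By R36 (it has marker X1, it is within tolerance): it has attribute T1.
By R7 (it is tagged G1, it carries flag B1): it is certified.
By R9 (it passes visual inspection, it is coated): it carries flag A.
By R10 (it is held for review, it carries flag W, it is classified as E1): it is in category U1.
By R13 (it is in category U1, it has attribute T1): it has marker X.
By R25 (it is in state C): it is rejected.
By R27 (it is in category D1, it carries flag W): it carries flag Z1.
By R30 (it carries flag A): it has a calibration stamp.
By R31 (it has marker X, it is tagged K): it meets spec.
By R5 (it carries flag Z1, it is rejected, it is in category J): it is tagged Q1.
By R17 (it meets spec, it is tagged K): it has marker V.
By R20 (it is certified, it has a calibration stamp): it satisfies condition E.
By R14 (it satisfies condition E, it is tagged Q1): it is marked for recall.
By R8 (it is marked for recall, it has marker V): it is load-tested.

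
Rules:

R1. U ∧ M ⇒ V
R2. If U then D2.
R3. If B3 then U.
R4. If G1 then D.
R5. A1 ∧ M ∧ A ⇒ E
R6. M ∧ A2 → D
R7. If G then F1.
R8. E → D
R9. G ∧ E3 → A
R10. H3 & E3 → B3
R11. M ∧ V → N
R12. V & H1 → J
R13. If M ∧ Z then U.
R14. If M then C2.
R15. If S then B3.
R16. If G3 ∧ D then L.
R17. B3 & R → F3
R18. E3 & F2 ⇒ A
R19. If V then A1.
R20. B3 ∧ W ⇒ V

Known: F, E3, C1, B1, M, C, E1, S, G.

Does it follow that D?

Yes

A  (by R9: G, E3)
B3  (by R15: S)
U  (by R3: B3)
V  (by R1: U, M)
A1  (by R19: V)
E  (by R5: A1, M, A)
D  (by R8: E)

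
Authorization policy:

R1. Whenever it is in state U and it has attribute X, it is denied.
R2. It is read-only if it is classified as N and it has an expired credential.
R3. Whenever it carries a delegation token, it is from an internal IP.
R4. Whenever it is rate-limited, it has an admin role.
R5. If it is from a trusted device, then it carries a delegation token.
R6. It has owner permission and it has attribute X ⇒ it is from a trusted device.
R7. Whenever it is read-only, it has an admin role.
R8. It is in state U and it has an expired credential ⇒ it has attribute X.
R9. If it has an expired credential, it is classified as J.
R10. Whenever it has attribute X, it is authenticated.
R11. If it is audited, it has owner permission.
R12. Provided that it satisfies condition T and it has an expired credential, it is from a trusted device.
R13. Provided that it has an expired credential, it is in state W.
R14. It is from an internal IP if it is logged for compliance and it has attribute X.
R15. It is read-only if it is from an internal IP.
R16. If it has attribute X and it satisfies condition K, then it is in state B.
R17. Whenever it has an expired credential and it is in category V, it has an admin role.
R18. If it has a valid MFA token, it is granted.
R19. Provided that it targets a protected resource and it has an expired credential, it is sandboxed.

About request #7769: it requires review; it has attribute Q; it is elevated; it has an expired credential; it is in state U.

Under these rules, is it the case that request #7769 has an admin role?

Forward chaining from the given facts derives: has attribute X, is classified as J, is authenticated, is in state W, is denied.
Rules concluding "it has an admin role": R4 needs "it is rate-limited"; R7 needs "it is read-only"; R17 needs "it is in category V" — none of these are established.

No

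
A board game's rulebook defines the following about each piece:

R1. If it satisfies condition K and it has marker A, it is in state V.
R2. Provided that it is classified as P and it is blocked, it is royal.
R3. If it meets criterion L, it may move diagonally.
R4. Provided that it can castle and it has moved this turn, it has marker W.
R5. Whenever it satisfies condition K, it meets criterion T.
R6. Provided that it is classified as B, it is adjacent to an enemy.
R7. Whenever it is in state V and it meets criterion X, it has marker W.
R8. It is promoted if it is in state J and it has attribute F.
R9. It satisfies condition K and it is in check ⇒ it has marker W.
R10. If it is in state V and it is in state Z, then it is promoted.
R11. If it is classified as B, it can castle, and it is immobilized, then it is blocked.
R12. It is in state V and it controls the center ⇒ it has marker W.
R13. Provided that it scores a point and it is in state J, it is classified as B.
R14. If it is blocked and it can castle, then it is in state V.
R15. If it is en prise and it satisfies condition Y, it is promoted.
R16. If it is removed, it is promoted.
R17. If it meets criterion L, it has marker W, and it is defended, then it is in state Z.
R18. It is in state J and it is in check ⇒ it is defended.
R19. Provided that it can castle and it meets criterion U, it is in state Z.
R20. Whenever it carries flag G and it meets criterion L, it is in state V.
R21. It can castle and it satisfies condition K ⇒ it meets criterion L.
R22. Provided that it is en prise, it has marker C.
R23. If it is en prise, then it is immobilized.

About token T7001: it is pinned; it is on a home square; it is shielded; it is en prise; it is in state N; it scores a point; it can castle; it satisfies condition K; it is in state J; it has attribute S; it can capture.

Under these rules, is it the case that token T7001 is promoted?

No

Forward chaining from the given facts derives: meets criterion T, is classified as B, meets criterion L, has marker C, is immobilized, may move diagonally, is adjacent to an enemy, is blocked, is in state V.
Rules concluding "it is promoted": R8 needs "it has attribute F"; R10 needs "it is in state Z"; R15 needs "it satisfies condition Y"; R16 needs "it is removed" — none of these are established.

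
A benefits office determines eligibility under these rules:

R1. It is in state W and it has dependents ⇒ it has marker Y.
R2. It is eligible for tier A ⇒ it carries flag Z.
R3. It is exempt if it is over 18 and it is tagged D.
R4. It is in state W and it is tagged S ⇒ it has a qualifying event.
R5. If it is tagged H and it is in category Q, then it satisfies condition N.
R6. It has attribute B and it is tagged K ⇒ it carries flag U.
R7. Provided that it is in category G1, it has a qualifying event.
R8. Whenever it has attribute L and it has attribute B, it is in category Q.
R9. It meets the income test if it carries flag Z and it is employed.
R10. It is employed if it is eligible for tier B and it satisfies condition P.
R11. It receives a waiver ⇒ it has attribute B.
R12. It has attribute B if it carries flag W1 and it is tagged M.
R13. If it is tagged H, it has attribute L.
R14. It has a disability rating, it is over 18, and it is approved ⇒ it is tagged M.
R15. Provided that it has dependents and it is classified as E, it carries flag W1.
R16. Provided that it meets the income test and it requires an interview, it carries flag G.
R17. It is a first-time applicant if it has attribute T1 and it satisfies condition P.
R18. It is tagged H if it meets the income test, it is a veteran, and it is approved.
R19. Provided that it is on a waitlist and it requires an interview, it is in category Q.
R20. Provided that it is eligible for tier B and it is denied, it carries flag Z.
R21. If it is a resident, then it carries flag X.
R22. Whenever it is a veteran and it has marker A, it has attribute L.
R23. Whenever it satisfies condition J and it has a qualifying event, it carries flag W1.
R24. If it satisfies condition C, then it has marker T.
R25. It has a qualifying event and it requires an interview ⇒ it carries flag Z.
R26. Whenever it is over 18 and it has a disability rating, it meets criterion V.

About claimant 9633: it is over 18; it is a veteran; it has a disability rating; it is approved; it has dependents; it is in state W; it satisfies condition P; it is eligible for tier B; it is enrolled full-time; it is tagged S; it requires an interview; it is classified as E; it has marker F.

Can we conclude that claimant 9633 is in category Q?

Yes

By R4 (it is in state W, it is tagged S): it has a qualifying event.
By R10 (it is eligible for tier B, it satisfies condition P): it is employed.
By R14 (it has a disability rating, it is over 18, it is approved): it is tagged M.
By R15 (it has dependents, it is classified as E): it carries flag W1.
By R25 (it has a qualifying event, it requires an interview): it carries flag Z.
By R9 (it carries flag Z, it is employed): it meets the income test.
By R12 (it carries flag W1, it is tagged M): it has attribute B.
By R18 (it meets the income test, it is a veteran, it is approved): it is tagged H.
By R13 (it is tagged H): it has attribute L.
By R8 (it has attribute L, it has attribute B): it is in category Q.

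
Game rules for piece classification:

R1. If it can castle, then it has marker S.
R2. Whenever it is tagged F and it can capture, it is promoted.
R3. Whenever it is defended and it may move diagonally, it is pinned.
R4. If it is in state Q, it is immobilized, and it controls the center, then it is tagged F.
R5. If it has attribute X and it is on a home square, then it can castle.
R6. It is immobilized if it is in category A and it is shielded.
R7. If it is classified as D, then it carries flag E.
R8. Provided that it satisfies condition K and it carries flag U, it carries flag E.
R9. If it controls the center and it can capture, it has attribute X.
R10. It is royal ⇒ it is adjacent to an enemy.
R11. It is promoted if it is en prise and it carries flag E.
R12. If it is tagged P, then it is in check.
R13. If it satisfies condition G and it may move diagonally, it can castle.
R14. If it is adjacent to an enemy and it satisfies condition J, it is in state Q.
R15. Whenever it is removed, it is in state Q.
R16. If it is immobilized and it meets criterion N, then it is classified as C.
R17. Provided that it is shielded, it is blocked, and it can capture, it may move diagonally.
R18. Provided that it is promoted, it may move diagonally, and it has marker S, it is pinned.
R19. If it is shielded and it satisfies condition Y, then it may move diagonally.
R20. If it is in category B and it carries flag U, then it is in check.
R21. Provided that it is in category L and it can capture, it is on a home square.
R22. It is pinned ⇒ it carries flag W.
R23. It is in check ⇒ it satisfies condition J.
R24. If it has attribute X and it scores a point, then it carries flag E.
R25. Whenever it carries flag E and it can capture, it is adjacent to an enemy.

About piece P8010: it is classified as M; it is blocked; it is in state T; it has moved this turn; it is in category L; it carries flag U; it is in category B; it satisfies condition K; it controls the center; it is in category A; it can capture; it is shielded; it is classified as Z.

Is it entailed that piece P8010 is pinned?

By R6 (it is in category A, it is shielded): it is immobilized.
By R8 (it satisfies condition K, it carries flag U): it carries flag E.
By R9 (it controls the center, it can capture): it has attribute X.
By R17 (it is shielded, it is blocked, it can capture): it may move diagonally.
By R20 (it is in category B, it carries flag U): it is in check.
By R21 (it is in category L, it can capture): it is on a home square.
By R23 (it is in check): it satisfies condition J.
By R25 (it carries flag E, it can capture): it is adjacent to an enemy.
By R5 (it has attribute X, it is on a home square): it can castle.
By R14 (it is adjacent to an enemy, it satisfies condition J): it is in state Q.
By R1 (it can castle): it has marker S.
By R4 (it is in state Q, it is immobilized, it controls the center): it is tagged F.
By R2 (it is tagged F, it can capture): it is promoted.
By R18 (it is promoted, it may move diagonally, it has marker S): it is pinned.

Yes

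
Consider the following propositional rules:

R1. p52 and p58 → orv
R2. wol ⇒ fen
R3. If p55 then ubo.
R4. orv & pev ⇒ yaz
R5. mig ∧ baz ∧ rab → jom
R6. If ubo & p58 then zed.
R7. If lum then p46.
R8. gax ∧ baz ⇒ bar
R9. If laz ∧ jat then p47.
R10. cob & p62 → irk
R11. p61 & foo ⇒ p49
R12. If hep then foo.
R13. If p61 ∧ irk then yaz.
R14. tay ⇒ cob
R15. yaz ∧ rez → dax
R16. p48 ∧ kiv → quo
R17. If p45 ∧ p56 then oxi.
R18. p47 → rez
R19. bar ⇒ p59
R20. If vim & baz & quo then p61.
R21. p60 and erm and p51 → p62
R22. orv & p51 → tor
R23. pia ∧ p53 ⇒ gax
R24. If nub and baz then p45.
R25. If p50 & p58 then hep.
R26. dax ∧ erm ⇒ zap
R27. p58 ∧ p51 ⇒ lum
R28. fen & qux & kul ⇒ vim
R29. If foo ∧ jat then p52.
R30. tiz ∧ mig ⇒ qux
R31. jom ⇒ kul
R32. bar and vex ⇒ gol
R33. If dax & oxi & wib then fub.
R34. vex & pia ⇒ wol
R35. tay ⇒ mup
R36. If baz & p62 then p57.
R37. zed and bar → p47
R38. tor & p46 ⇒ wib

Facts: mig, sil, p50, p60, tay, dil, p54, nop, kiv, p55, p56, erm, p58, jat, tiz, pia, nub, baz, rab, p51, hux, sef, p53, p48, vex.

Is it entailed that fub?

ubo  (by R3: p55)
jom  (by R5: mig, baz, rab)
zed  (by R6: ubo, p58)
cob  (by R14: tay)
quo  (by R16: p48, kiv)
p62  (by R21: p60, erm, p51)
gax  (by R23: pia, p53)
p45  (by R24: nub, baz)
hep  (by R25: p50, p58)
lum  (by R27: p58, p51)
qux  (by R30: tiz, mig)
kul  (by R31: jom)
wol  (by R34: vex, pia)
fen  (by R2: wol)
p46  (by R7: lum)
bar  (by R8: gax, baz)
irk  (by R10: cob, p62)
foo  (by R12: hep)
oxi  (by R17: p45, p56)
vim  (by R28: fen, qux, kul)
p52  (by R29: foo, jat)
p47  (by R37: zed, bar)
orv  (by R1: p52, p58)
rez  (by R18: p47)
p61  (by R20: vim, baz, quo)
tor  (by R22: orv, p51)
wib  (by R38: tor, p46)
yaz  (by R13: p61, irk)
dax  (by R15: yaz, rez)
fub  (by R33: dax, oxi, wib)

Yes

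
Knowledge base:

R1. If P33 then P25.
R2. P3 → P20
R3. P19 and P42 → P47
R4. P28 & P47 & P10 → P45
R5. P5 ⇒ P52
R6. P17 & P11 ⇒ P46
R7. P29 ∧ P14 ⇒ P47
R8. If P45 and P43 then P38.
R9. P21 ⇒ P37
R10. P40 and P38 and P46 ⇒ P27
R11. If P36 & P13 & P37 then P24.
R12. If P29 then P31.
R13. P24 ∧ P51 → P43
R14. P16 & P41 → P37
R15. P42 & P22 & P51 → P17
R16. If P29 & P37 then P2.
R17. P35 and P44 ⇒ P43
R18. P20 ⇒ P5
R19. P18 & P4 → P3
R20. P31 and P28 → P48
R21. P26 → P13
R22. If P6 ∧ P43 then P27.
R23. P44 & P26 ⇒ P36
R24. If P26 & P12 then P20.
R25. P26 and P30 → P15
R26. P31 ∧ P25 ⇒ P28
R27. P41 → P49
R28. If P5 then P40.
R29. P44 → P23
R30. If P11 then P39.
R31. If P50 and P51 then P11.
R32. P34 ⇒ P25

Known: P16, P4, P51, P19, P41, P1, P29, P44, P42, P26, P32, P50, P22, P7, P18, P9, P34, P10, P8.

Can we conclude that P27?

P47  (by R3: P19, P42)
P31  (by R12: P29)
P37  (by R14: P16, P41)
P17  (by R15: P42, P22, P51)
P3  (by R19: P18, P4)
P13  (by R21: P26)
P36  (by R23: P44, P26)
P11  (by R31: P50, P51)
P25  (by R32: P34)
P20  (by R2: P3)
P46  (by R6: P17, P11)
P24  (by R11: P36, P13, P37)
P43  (by R13: P24, P51)
P5  (by R18: P20)
P28  (by R26: P31, P25)
P40  (by R28: P5)
P45  (by R4: P28, P47, P10)
P38  (by R8: P45, P43)
P27  (by R10: P40, P38, P46)

Yes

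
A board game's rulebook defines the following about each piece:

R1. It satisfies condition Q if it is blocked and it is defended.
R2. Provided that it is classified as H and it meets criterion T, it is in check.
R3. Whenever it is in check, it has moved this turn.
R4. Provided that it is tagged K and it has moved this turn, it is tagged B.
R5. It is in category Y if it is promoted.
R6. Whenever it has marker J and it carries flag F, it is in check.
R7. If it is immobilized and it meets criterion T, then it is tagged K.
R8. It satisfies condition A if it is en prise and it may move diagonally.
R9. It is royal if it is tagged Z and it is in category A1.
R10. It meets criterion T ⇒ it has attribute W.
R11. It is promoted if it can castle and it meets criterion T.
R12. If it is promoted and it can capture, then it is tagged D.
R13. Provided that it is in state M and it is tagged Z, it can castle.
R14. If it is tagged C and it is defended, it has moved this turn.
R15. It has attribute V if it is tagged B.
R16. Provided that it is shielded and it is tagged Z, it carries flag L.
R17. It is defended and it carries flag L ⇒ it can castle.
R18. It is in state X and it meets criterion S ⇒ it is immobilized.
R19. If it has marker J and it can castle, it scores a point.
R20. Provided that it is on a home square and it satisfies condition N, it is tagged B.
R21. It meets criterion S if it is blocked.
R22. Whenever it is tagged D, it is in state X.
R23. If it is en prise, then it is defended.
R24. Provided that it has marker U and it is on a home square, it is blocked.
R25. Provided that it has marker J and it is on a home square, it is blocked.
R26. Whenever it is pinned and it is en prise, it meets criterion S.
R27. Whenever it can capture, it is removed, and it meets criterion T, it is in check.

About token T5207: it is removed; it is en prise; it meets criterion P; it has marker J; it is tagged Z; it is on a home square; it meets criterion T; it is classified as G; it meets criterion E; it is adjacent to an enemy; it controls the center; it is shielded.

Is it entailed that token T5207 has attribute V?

No

Forward chaining from the given facts derives: has attribute W, carries flag L, is defended, is blocked, satisfies condition Q, can castle, scores a point, meets criterion S, is promoted, is in category Y.
The only rule concluding "it has attribute V" is R15, which needs "it is tagged B"; that is never established.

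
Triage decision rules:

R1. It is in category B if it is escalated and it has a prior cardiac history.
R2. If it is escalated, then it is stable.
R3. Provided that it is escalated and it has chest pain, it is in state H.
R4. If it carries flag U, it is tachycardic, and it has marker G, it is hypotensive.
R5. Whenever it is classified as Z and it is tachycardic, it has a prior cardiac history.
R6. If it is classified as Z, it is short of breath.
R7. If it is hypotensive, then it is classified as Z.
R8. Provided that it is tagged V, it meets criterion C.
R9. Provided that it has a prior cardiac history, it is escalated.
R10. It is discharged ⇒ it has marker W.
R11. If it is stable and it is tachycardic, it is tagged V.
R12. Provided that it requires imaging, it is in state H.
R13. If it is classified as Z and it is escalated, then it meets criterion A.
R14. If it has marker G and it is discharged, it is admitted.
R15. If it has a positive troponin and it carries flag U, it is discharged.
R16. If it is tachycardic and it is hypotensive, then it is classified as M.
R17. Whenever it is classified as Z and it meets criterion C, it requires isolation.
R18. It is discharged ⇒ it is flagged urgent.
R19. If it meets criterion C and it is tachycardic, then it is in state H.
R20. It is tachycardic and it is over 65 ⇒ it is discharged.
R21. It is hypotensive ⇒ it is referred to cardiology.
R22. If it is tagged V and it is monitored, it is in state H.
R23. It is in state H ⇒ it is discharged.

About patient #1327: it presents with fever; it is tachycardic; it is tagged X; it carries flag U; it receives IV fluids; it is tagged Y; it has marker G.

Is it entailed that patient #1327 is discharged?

Yes

By R4 (it carries flag U, it is tachycardic, it has marker G): it is hypotensive.
By R7 (it is hypotensive): it is classified as Z.
By R5 (it is classified as Z, it is tachycardic): it has a prior cardiac history.
By R9 (it has a prior cardiac history): it is escalated.
By R2 (it is escalated): it is stable.
By R11 (it is stable, it is tachycardic): it is tagged V.
By R8 (it is tagged V): it meets criterion C.
By R19 (it meets criterion C, it is tachycardic): it is in state H.
By R23 (it is in state H): it is discharged.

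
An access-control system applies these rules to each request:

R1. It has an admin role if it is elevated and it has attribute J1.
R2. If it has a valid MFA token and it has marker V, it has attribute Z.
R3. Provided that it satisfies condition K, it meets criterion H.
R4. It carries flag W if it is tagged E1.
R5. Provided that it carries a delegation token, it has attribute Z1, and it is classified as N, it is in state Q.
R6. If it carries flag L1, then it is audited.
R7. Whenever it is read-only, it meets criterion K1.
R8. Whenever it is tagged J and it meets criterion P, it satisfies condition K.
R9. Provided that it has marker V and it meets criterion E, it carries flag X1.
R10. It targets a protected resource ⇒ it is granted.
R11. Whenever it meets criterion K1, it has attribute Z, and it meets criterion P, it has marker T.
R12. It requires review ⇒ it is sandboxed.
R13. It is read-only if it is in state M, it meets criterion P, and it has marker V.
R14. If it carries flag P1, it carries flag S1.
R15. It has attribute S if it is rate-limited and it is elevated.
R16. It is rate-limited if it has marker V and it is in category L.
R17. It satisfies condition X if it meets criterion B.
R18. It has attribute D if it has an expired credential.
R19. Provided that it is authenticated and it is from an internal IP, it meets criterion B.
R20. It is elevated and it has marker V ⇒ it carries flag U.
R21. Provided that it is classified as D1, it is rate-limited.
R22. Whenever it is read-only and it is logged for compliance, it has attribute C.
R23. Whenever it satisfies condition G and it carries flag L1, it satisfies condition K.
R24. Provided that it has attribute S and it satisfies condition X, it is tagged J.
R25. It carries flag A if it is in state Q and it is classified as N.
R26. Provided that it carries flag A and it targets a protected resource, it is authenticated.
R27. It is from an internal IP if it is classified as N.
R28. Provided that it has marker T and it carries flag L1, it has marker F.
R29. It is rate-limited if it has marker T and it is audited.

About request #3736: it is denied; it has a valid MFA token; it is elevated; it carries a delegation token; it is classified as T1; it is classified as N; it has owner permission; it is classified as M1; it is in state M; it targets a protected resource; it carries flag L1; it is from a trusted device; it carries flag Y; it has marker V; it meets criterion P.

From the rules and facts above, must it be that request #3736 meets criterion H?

No

Forward chaining from the given facts derives: has attribute Z, is audited, is granted, is read-only, carries flag U, is from an internal IP, meets criterion K1, has marker T, has marker F, is rate-limited, has attribute S.
The only rule concluding "it meets criterion H" is R3, which needs "it satisfies condition K"; that is never established.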